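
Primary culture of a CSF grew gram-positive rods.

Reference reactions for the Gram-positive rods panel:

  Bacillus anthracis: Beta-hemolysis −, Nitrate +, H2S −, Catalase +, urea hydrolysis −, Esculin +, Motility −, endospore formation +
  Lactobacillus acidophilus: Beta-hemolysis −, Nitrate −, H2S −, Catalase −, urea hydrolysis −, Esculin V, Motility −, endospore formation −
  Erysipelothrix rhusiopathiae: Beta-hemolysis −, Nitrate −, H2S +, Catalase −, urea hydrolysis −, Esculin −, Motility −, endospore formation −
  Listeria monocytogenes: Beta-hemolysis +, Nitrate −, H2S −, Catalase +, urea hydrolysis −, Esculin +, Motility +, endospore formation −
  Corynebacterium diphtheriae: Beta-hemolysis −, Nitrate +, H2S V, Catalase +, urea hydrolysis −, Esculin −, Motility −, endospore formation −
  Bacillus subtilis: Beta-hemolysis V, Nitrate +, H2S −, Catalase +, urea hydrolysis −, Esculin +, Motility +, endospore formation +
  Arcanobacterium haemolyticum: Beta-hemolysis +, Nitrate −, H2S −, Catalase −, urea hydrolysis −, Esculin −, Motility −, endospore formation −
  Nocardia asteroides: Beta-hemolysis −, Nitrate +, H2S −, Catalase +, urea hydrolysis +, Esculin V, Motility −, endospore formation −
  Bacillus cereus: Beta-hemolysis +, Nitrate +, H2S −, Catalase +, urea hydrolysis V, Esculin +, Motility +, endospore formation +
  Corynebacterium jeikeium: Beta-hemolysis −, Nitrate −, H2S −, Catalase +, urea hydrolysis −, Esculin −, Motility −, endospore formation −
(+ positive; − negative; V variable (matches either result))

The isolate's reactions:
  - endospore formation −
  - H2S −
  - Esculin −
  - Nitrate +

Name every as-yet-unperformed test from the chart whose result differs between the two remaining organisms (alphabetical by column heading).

urea hydrolysis

Esculin −: excludes Bacillus anthracis, Listeria monocytogenes, Bacillus subtilis, Bacillus cereus — 6 left.
H2S −: excludes Erysipelothrix rhusiopathiae — 5 left.
endospore formation −: all 5 remaining candidates are consistent.
Nitrate +: excludes Lactobacillus acidophilus, Arcanobacterium haemolyticum, Corynebacterium jeikeium — 2 left.
Two candidates remain: Corynebacterium diphtheriae and Nocardia asteroides.
  Beta-hemolysis: − vs − — same for both, does not separate.
  Catalase: + vs + — same for both, does not separate.
  urea hydrolysis: Corynebacterium diphtheriae −, Nocardia asteroides + — discriminates.
  Motility: − vs − — same for both, does not separate.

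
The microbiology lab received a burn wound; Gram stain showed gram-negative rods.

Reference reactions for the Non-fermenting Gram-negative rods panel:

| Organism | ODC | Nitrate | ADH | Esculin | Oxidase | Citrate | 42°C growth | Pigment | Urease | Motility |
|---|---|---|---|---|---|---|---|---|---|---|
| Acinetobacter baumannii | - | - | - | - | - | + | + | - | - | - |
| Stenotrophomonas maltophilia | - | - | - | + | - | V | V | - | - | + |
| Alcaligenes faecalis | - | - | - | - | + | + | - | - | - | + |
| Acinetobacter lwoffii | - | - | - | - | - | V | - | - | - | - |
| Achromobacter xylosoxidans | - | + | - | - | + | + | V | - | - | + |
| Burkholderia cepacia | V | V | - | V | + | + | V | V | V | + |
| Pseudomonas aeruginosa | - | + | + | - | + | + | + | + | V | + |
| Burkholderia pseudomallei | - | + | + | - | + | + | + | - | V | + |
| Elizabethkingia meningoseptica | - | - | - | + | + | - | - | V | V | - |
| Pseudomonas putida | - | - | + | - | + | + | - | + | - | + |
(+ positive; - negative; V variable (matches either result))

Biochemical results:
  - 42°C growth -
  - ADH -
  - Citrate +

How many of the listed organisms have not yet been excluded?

5

ADH -: excludes Pseudomonas aeruginosa, Burkholderia pseudomallei, Pseudomonas putida — 7 left.
Citrate +: excludes Elizabethkingia meningoseptica — 6 left.
42°C growth -: excludes Acinetobacter baumannii — 5 left.
Still consistent: Achromobacter xylosoxidans, Acinetobacter lwoffii, Alcaligenes faecalis, Burkholderia cepacia, Stenotrophomonas maltophilia.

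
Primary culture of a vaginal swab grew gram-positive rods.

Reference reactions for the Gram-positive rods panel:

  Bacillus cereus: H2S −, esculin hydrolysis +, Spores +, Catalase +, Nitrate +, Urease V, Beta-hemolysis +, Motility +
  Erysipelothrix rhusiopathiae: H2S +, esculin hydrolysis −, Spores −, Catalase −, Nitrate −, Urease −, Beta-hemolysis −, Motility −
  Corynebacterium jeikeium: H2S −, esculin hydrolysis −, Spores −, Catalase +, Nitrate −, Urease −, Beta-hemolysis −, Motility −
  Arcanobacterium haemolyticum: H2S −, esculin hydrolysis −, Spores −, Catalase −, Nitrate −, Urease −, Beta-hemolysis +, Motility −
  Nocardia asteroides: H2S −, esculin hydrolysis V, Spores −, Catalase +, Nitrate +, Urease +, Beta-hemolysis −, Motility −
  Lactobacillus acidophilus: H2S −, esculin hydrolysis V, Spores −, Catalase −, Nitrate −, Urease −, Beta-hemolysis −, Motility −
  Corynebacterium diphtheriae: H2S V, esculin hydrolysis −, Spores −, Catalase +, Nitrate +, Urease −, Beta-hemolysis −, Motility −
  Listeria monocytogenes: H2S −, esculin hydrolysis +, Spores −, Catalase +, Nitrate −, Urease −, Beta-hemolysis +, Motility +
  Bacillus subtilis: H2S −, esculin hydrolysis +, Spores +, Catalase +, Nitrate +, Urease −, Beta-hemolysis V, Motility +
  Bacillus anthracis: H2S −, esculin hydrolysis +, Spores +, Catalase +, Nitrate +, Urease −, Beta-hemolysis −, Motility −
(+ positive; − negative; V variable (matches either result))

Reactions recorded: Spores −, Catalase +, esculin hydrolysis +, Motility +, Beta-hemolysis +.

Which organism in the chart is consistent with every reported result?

Listeria monocytogenes

Beta-hemolysis +: excludes 6 organisms — 4 left.
Motility +: excludes Arcanobacterium haemolyticum — 3 left.
Catalase +: all 3 remaining candidates are consistent.
Spores −: excludes Bacillus cereus, Bacillus subtilis — 1 left.
esculin hydrolysis +: the one remaining candidate is consistent.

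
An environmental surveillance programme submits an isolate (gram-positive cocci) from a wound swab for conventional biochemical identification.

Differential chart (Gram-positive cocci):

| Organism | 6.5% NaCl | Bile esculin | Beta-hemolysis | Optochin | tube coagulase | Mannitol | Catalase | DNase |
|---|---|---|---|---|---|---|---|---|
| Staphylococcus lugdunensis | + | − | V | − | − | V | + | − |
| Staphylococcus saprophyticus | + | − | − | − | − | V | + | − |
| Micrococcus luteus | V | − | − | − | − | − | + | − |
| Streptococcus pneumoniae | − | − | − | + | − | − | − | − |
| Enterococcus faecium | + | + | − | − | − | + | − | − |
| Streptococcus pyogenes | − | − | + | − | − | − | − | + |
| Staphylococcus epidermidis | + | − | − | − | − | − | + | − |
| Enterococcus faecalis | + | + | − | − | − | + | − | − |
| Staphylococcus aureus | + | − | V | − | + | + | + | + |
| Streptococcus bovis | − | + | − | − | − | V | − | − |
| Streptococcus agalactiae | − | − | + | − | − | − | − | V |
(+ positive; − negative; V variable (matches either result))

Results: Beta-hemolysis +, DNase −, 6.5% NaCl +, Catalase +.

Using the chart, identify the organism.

Staphylococcus lugdunensis

DNase −: excludes Streptococcus pyogenes, Staphylococcus aureus — 9 left.
6.5% NaCl +: excludes Streptococcus pneumoniae, Streptococcus bovis, Streptococcus agalactiae — 6 left.
Beta-hemolysis +: excludes 5 organisms — 1 left.
Catalase +: the one remaining candidate is consistent.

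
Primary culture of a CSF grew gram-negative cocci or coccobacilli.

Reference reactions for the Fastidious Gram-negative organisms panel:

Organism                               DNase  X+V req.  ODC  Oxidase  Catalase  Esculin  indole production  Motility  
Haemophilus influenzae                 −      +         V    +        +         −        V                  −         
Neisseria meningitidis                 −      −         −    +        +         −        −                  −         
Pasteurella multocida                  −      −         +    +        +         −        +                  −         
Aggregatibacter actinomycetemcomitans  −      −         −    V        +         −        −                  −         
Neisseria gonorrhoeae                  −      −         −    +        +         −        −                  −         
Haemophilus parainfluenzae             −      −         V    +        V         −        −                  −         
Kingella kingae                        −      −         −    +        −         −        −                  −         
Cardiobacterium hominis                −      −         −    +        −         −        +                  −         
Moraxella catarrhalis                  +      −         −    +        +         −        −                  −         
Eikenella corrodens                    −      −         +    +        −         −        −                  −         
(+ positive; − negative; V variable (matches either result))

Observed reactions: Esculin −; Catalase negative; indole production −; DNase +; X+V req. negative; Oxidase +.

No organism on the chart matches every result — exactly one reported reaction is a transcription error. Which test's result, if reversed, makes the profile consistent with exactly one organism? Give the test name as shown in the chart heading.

As reported, no row in the chart matches all 6 reactions.
Reversing Esculin → still no organism matches.
Reversing Catalase (to +) → unique match: Moraxella catarrhalis.
Reversing indole production → still no organism matches.
Reversing DNase → 3 organisms match (not unique).
Reversing Oxidase → still no organism matches.
Reversing X+V req. → still no organism matches.

Catalase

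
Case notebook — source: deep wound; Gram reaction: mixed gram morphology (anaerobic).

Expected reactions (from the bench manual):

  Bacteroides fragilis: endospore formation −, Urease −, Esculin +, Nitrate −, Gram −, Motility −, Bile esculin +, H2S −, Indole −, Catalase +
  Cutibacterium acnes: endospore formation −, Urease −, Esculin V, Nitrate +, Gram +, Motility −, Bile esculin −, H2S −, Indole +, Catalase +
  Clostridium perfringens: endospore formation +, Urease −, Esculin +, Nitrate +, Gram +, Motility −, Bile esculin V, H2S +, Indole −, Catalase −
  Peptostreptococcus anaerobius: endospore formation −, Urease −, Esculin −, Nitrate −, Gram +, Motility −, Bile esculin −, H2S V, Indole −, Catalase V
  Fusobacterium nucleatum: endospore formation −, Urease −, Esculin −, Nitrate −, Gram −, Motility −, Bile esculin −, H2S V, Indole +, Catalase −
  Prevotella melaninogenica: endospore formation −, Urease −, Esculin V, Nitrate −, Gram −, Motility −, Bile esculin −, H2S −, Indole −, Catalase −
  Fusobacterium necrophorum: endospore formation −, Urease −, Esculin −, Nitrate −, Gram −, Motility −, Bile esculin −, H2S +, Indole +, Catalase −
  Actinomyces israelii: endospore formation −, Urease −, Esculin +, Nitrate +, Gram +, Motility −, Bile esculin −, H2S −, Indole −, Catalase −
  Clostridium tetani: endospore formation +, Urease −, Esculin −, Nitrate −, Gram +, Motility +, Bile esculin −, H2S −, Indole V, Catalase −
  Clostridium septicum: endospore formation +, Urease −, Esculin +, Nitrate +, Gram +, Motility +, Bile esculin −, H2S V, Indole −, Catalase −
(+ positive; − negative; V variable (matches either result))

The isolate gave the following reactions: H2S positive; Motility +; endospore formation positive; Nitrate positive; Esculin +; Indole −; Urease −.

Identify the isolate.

Clostridium septicum

H2S +: excludes 5 organisms — 5 left.
Esculin +: excludes Peptostreptococcus anaerobius, Fusobacterium nucleatum, Fusobacterium necrophorum — 2 left.
Urease −: all 2 remaining candidates are consistent.
Motility +: excludes Clostridium perfringens — 1 left.
endospore formation +: the one remaining candidate is consistent.
Nitrate +: the one remaining candidate is consistent.
Indole −: the one remaining candidate is consistent.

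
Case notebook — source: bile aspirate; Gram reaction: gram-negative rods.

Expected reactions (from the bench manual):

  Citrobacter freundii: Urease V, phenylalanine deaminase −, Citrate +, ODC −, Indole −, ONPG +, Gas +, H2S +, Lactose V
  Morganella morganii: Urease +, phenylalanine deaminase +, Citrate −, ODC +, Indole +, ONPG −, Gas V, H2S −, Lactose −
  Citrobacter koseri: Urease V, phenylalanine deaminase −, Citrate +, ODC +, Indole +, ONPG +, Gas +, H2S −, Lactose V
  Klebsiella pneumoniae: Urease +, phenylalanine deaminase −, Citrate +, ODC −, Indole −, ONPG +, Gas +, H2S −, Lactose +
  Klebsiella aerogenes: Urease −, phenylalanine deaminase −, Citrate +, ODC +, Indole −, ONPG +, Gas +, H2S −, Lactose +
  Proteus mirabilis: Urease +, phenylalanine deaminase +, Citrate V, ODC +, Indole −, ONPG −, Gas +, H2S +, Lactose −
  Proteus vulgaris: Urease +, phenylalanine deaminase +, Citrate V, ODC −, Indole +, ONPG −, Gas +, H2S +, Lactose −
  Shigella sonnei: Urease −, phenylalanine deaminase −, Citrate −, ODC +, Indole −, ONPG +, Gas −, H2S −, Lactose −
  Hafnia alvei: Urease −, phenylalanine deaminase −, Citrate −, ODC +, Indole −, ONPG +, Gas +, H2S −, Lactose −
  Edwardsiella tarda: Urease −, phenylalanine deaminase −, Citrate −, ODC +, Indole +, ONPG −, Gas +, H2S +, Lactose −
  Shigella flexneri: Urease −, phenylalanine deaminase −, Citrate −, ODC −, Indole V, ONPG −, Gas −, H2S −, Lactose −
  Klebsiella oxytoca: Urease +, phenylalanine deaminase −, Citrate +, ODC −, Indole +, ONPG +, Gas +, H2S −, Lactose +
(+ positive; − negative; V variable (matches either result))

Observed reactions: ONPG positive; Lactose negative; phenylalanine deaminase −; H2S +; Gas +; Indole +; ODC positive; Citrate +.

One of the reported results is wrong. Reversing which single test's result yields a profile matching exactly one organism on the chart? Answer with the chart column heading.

H2S

As reported, no row in the chart matches all 8 reactions.
Reversing Indole → still no organism matches.
Reversing Gas → still no organism matches.
Reversing ONPG → still no organism matches.
Reversing Lactose → still no organism matches.
Reversing Citrate → still no organism matches.
Reversing phenylalanine deaminase → still no organism matches.
Reversing H2S (to −) → unique match: Citrobacter koseri.
Reversing ODC → still no organism matches.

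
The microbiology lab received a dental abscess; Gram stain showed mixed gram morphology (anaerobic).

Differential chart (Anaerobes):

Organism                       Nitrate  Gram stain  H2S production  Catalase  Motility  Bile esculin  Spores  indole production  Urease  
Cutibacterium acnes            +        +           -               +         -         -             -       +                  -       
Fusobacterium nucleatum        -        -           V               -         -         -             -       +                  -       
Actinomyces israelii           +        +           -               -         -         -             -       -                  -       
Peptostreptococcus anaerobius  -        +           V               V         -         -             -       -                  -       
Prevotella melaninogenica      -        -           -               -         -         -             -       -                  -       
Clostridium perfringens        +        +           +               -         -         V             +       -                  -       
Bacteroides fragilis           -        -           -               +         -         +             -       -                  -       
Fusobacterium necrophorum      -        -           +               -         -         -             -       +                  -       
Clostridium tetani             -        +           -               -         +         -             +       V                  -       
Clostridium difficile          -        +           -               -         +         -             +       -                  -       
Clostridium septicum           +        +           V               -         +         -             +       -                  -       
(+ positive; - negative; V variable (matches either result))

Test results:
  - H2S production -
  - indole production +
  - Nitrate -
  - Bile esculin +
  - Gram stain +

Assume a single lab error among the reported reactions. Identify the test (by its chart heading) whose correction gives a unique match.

As reported, no row in the chart matches all 5 reactions.
Reversing indole production → still no organism matches.
Reversing Bile esculin (to -) → unique match: Clostridium tetani.
Reversing Gram stain → still no organism matches.
Reversing H2S production → still no organism matches.
Reversing Nitrate → still no organism matches.

Bile esculin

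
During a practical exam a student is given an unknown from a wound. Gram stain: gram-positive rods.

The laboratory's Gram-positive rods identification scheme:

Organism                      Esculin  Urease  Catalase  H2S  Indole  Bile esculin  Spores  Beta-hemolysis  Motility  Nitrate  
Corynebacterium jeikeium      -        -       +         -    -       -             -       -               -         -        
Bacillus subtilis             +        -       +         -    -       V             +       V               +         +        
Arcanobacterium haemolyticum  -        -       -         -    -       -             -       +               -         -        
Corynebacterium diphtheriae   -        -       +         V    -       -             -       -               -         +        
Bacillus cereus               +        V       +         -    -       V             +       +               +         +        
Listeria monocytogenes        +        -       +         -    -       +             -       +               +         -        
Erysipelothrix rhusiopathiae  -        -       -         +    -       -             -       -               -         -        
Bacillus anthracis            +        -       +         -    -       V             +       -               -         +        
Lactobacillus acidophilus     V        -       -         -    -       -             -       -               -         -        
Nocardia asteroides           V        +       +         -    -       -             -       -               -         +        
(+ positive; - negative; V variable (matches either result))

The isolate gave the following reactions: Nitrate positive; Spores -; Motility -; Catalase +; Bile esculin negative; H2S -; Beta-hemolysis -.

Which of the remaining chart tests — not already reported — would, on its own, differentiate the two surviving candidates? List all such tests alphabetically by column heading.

Urease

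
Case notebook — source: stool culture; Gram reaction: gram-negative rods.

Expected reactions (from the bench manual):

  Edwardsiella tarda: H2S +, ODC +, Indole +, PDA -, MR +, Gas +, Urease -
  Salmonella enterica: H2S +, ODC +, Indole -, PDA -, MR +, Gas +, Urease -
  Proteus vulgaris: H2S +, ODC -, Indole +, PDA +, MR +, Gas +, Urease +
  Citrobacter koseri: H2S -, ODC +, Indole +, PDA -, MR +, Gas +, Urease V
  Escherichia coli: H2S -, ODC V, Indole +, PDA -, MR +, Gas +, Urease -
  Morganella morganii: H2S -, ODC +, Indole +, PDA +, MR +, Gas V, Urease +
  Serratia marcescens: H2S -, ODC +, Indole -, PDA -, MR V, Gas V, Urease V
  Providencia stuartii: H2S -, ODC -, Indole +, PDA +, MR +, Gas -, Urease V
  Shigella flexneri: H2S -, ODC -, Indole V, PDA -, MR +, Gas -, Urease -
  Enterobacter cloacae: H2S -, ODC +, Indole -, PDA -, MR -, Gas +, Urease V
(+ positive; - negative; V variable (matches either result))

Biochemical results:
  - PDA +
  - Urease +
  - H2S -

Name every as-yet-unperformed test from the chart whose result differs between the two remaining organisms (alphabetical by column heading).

PDA +: excludes 7 organisms — 3 left.
H2S -: excludes Proteus vulgaris — 2 left.
Urease +: all 2 remaining candidates are consistent.
Two candidates remain: Morganella morganii and Providencia stuartii.
  ODC: Morganella morganii +, Providencia stuartii - — discriminates.
  Indole: + vs + — same for both, does not separate.
  MR: + vs + — same for both, does not separate.
  Gas: V vs - — variable for at least one, does not separate.

ODC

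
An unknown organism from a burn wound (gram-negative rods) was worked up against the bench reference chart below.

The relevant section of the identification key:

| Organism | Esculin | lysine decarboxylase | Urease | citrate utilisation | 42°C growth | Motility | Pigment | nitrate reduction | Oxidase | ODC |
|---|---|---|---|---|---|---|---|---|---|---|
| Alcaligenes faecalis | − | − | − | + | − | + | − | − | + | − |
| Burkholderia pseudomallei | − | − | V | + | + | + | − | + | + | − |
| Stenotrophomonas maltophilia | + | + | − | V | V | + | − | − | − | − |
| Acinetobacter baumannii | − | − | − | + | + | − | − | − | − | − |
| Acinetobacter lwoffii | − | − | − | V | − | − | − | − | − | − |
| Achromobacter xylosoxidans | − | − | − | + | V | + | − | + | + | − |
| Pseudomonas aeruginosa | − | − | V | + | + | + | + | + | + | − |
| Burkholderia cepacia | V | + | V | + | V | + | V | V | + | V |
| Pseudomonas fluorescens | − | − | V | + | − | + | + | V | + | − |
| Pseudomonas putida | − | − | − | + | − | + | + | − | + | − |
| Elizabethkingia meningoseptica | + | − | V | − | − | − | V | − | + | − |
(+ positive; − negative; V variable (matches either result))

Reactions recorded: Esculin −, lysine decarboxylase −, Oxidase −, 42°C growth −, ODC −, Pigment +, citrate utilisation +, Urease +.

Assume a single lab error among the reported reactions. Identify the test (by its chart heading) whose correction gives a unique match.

As reported, no row in the chart matches all 8 reactions.
Reversing Esculin → still no organism matches.
Reversing Urease → still no organism matches.
Reversing citrate utilisation → still no organism matches.
Reversing lysine decarboxylase → still no organism matches.
Reversing 42°C growth → still no organism matches.
Reversing Pigment → still no organism matches.
Reversing Oxidase (to +) → unique match: Pseudomonas fluorescens.
Reversing ODC → still no organism matches.

Oxidase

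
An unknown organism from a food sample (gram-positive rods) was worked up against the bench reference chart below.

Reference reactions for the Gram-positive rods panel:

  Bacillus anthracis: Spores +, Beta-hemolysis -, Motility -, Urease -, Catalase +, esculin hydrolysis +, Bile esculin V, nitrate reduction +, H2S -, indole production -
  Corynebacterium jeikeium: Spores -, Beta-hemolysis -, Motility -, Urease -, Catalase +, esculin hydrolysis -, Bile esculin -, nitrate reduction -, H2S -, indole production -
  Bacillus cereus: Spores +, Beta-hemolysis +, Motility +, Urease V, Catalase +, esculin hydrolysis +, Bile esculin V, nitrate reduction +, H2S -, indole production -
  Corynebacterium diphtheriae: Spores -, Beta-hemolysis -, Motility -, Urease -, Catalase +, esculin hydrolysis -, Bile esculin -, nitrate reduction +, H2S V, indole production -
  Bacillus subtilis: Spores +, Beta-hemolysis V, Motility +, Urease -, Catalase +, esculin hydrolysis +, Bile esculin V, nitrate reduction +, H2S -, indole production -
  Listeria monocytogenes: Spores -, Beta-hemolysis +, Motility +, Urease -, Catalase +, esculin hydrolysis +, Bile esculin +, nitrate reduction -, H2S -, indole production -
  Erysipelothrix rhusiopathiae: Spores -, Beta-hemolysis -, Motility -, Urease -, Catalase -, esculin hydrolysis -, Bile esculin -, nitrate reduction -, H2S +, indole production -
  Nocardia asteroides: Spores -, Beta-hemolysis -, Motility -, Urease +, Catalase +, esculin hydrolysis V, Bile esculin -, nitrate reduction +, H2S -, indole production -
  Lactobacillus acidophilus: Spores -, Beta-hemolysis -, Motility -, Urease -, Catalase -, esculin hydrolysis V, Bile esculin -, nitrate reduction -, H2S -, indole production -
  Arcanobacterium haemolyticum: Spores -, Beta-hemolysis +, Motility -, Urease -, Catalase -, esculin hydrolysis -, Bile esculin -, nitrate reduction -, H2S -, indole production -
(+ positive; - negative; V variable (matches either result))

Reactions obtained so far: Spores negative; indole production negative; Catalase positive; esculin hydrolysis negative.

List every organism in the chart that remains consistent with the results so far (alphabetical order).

esculin hydrolysis -: excludes Bacillus anthracis, Bacillus cereus, Bacillus subtilis, Listeria monocytogenes — 6 left.
Spores -: all 6 remaining candidates are consistent.
indole production -: all 6 remaining candidates are consistent.
Catalase +: excludes Erysipelothrix rhusiopathiae, Lactobacillus acidophilus, Arcanobacterium haemolyticum — 3 left.

Corynebacterium diphtheriae, Corynebacterium jeikeium, Nocardia asteroides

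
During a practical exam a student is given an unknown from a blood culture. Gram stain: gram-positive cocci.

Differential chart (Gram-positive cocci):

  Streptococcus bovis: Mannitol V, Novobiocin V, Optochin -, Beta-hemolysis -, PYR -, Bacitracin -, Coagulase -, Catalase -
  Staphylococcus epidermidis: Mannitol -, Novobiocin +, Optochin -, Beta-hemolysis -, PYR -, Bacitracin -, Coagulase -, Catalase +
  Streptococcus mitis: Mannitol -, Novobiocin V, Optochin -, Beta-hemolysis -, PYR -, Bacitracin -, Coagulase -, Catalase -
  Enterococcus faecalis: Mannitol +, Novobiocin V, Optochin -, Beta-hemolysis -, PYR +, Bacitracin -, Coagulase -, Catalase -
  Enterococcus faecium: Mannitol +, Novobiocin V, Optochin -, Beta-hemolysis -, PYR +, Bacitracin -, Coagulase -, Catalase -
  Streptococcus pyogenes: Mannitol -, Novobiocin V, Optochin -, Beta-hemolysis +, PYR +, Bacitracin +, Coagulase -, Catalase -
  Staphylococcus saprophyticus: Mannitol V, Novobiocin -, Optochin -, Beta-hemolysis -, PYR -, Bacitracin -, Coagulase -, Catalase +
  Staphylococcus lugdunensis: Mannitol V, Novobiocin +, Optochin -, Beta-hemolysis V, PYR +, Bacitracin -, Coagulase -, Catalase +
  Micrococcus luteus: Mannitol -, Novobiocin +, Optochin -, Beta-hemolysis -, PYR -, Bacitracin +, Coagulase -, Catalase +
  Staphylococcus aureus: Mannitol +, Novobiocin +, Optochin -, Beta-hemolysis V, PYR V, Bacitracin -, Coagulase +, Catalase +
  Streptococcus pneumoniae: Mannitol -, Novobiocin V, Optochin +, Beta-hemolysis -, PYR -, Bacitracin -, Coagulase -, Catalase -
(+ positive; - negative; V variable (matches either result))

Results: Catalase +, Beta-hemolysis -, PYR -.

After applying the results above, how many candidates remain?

4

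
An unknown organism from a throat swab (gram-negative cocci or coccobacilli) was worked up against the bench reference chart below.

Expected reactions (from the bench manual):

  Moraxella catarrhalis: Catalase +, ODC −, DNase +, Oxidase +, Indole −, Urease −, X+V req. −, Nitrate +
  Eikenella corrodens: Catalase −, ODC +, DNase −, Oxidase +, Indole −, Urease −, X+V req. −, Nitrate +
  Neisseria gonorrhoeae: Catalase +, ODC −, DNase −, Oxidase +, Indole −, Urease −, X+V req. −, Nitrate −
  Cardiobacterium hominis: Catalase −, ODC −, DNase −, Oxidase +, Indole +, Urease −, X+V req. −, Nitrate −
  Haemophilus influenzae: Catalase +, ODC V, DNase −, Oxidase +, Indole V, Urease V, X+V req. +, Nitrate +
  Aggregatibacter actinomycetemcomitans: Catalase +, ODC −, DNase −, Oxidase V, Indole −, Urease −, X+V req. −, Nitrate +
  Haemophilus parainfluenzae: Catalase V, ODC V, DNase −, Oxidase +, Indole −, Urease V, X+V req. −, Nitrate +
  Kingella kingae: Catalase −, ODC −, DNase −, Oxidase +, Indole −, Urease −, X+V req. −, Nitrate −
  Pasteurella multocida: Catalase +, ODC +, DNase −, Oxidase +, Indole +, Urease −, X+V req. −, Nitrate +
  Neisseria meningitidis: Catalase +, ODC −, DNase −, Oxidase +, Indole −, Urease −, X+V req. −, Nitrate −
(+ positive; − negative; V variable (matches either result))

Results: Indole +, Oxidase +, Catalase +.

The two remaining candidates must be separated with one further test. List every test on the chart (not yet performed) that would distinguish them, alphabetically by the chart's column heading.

X+V req.

Indole +: excludes 7 organisms — 3 left.
Oxidase +: all 3 remaining candidates are consistent.
Catalase +: excludes Cardiobacterium hominis — 2 left.
Two candidates remain: Haemophilus influenzae and Pasteurella multocida.
  ODC: V vs + — variable for at least one, does not separate.
  DNase: − vs − — same for both, does not separate.
  Urease: V vs − — variable for at least one, does not separate.
  X+V req.: Haemophilus influenzae +, Pasteurella multocida − — discriminates.
  Nitrate: + vs + — same for both, does not separate.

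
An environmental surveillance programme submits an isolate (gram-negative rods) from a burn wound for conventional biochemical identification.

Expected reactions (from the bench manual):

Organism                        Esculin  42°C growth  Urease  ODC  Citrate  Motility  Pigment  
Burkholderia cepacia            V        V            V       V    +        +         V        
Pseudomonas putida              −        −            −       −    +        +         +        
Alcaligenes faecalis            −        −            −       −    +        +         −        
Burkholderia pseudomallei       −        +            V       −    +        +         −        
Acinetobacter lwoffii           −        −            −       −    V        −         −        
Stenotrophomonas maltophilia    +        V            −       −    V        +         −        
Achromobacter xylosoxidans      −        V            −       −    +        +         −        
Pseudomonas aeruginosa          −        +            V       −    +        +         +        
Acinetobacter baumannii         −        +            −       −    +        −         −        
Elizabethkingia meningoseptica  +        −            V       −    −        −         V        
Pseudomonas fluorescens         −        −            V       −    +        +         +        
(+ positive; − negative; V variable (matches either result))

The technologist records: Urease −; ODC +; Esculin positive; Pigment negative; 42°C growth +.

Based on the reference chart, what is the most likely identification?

Burkholderia cepacia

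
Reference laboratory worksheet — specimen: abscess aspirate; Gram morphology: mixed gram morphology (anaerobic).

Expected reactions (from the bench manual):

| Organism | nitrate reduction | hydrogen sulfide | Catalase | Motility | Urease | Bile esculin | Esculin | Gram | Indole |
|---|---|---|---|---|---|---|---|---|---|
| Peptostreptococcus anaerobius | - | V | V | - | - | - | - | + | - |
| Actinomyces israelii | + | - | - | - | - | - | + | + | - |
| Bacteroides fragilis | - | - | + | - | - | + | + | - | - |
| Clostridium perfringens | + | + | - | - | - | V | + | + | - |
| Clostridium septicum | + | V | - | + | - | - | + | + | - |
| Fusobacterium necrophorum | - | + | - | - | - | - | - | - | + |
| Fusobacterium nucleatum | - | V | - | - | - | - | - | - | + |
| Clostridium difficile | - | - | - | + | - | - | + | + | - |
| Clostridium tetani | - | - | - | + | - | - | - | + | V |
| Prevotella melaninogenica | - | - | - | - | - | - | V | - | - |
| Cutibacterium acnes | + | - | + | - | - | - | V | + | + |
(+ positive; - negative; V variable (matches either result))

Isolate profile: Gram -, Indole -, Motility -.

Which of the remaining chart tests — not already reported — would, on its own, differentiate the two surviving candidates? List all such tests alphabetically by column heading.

Bile esculin, Catalase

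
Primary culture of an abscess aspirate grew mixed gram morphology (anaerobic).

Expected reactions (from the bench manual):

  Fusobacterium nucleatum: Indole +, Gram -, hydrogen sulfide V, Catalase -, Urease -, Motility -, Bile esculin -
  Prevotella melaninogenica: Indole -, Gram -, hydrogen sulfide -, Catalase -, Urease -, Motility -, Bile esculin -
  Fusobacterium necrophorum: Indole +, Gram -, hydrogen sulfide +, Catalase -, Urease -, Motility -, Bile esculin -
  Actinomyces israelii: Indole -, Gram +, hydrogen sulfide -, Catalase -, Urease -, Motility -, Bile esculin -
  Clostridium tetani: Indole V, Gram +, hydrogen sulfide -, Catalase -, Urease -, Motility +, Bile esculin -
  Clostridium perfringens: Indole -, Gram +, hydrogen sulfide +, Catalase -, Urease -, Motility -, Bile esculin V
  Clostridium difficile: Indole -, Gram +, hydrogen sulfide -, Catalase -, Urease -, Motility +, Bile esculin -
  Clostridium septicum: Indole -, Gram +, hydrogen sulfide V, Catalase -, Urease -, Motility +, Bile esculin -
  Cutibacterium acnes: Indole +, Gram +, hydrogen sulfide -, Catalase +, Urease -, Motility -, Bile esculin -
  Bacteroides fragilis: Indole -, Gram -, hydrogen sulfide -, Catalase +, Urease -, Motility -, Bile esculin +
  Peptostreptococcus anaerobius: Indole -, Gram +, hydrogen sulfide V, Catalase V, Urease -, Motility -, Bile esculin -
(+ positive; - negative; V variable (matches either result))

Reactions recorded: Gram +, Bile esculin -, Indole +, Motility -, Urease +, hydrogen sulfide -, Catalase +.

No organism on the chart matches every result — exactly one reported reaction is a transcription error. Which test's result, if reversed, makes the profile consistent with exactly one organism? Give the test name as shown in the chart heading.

As reported, no row in the chart matches all 7 reactions.
Reversing Catalase → still no organism matches.
Reversing Urease (to -) → unique match: Cutibacterium acnes.
Reversing hydrogen sulfide → still no organism matches.
Reversing Indole → still no organism matches.
Reversing Gram → still no organism matches.
Reversing Motility → still no organism matches.
Reversing Bile esculin → still no organism matches.

Urease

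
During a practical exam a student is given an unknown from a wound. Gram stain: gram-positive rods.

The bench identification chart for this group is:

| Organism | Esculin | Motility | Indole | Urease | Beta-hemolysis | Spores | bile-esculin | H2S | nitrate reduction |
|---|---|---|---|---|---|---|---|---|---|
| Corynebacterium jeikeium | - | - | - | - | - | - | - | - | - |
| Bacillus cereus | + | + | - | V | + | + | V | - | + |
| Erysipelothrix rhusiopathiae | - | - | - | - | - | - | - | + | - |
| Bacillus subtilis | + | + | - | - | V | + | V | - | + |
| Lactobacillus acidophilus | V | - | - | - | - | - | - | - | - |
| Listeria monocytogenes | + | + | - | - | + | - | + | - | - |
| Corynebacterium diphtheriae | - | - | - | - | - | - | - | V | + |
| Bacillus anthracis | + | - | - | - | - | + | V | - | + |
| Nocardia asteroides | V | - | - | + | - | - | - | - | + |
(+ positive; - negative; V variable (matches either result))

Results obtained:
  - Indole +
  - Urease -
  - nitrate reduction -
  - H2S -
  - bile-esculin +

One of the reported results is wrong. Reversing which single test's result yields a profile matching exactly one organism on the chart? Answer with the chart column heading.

As reported, no row in the chart matches all 5 reactions.
Reversing bile-esculin → still no organism matches.
Reversing Indole (to -) → unique match: Listeria monocytogenes.
Reversing Urease → still no organism matches.
Reversing nitrate reduction → still no organism matches.
Reversing H2S → still no organism matches.

Indole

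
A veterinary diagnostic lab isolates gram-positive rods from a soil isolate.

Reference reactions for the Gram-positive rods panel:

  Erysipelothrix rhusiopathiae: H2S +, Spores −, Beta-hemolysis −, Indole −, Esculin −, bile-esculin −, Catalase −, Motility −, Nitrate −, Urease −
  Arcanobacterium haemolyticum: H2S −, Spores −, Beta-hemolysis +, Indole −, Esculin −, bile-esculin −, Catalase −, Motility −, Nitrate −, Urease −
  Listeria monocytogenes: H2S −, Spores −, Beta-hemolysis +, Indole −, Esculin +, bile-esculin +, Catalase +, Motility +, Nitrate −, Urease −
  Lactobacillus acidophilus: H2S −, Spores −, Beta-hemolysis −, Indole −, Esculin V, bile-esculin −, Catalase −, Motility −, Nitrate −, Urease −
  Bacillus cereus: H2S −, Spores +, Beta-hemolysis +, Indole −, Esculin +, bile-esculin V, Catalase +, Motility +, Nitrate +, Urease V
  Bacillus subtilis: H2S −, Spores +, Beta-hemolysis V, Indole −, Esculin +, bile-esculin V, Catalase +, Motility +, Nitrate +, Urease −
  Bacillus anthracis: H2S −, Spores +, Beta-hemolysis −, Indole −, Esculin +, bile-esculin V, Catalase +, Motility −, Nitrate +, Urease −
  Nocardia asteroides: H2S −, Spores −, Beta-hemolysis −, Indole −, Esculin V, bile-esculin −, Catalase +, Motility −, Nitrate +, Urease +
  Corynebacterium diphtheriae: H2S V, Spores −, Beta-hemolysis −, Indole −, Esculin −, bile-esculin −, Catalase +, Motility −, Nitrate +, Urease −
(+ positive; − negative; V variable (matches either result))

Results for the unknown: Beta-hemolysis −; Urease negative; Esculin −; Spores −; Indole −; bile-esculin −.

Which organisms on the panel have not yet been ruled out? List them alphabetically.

Spores −: excludes Bacillus cereus, Bacillus subtilis, Bacillus anthracis — 6 left.
Beta-hemolysis −: excludes Arcanobacterium haemolyticum, Listeria monocytogenes — 4 left.
Indole −: all 4 remaining candidates are consistent.
bile-esculin −: all 4 remaining candidates are consistent.
Esculin −: all 4 remaining candidates are consistent.
Urease −: excludes Nocardia asteroides — 3 left.

Corynebacterium diphtheriae, Erysipelothrix rhusiopathiae, Lactobacillus acidophilus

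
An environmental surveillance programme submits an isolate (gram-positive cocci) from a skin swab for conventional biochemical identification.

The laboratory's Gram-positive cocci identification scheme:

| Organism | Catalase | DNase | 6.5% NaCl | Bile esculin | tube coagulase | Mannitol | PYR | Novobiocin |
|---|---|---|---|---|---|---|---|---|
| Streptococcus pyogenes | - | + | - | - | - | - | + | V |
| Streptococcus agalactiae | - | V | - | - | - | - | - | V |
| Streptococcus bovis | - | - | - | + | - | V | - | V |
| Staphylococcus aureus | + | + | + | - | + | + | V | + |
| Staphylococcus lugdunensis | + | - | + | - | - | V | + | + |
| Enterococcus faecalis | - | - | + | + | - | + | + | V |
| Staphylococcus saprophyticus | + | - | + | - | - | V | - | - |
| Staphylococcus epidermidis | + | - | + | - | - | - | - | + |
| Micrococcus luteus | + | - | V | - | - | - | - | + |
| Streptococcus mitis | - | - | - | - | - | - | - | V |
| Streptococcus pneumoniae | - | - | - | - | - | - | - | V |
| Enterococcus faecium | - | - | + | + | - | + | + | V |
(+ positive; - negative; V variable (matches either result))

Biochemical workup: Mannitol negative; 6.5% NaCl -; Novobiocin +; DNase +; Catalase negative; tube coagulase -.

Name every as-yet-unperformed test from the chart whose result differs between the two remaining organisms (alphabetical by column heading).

PYR

6.5% NaCl -: excludes 6 organisms — 6 left.
Catalase -: excludes Micrococcus luteus — 5 left.
Novobiocin +: all 5 remaining candidates are consistent.
Mannitol -: all 5 remaining candidates are consistent.
tube coagulase -: all 5 remaining candidates are consistent.
DNase +: excludes Streptococcus bovis, Streptococcus mitis, Streptococcus pneumoniae — 2 left.
Two candidates remain: Streptococcus agalactiae and Streptococcus pyogenes.
  Bile esculin: - vs - — same for both, does not separate.
  PYR: Streptococcus agalactiae -, Streptococcus pyogenes + — discriminates.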